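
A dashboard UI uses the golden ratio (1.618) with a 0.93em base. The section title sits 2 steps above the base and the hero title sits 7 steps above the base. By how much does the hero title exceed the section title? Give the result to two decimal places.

Step 2: 0.93 × 1.618² = 2.4347em
Step 7: 0.93 × 1.618⁷ = 26.9981em
Difference: 26.9981 − 2.4347 = 24.5634em

24.56em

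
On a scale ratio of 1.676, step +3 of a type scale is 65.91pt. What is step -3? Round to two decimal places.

2.97pt

The gap is -3 − (3) = -6 steps, so the factor is 1.676^-6.
65.91 ÷ 1.676⁶ = 65.91 ÷ 22.16379 ≈ 2.974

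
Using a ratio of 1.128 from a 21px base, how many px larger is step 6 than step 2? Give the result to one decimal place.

16.5px

Step 2: 21.0 × 1.128² = 26.720px
Step 6: 21.0 × 1.128⁶ = 43.259px
Difference: 43.259 − 26.720 = 16.539px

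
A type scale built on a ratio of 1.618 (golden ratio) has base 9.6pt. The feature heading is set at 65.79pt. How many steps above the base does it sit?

1.618ⁿ = 65.79 / 9.6 = 6.8531
n = ln(6.8531) / ln(1.618) = 1.9247 / 0.4812 ≈ 4.00

4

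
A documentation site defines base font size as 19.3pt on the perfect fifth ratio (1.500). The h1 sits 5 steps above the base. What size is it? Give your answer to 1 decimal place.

19.3 × 1.500⁵ = 19.3 × 7.59375 ≈ 146.56

146.6pt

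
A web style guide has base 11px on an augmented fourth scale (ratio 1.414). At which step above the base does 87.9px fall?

6

1.414ⁿ = 87.9 / 11 = 7.9909
n = ln(7.9909) / ln(1.414) = 2.0783 / 0.3464 ≈ 6.00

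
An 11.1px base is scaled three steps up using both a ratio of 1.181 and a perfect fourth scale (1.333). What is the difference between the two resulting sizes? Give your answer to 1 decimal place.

At 1.181: 11.1 × 1.181³ = 18.284px
Perfect fourth: 11.1 × 1.333³ = 26.291px
Difference: 26.291 − 18.284 = 8.007px

8.0px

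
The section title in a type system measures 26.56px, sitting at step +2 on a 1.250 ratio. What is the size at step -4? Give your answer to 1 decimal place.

26.56 ÷ 1.250⁶ = 26.56 ÷ 3.81470 ≈ 6.963

7.0px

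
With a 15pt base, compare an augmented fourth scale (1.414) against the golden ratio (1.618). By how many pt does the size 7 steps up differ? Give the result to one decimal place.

Augmented fourth: 15.0 × 1.414⁷ = 169.526pt
Golden ratio: 15.0 × 1.618⁷ = 435.453pt
Difference: 435.453 − 169.526 = 265.927pt

265.9pt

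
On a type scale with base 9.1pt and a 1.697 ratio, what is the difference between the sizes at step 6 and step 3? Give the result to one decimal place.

172.9pt

Step 3: 9.1 × 1.697³ = 44.472pt
Step 6: 9.1 × 1.697⁶ = 217.336pt
Difference: 217.336 − 44.472 = 172.864pt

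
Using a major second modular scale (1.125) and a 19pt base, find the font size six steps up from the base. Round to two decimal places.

19.0 × 1.125⁶ = 19.0 × 2.02729 ≈ 38.52

38.52pt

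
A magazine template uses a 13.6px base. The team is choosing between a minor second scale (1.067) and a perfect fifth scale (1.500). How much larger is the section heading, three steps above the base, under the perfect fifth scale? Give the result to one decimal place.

Minor second: 13.6 × 1.067³ = 16.521px
Perfect fifth: 13.6 × 1.500³ = 45.900px
Difference: 45.900 − 16.521 = 29.379px

29.4px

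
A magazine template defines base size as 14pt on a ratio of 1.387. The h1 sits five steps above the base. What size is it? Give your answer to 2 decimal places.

71.86pt

14.0 × 1.387⁵ = 14.0 × 5.13313 ≈ 71.86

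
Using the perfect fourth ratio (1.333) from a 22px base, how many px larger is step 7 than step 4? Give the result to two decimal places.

Step 4: 22.0 × 1.333⁴ = 69.4614px
Step 7: 22.0 × 1.333⁷ = 164.5257px
Difference: 164.5257 − 69.4614 = 95.0643px

95.06px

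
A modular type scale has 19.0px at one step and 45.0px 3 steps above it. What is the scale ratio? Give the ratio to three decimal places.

r³ = 45.0 / 19.0, so r = (45.0/19.0)^(1/3).
r = 2.3684^(1/3) ≈ 1.3330

1.333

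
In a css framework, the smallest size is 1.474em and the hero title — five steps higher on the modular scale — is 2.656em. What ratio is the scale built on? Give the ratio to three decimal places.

The ratio satisfies 1.474 × r⁵ = 2.656, so r = (2.656 / 1.474)^(1/5).
r = 1.8019^(1/5) ≈ 1.1250

1.125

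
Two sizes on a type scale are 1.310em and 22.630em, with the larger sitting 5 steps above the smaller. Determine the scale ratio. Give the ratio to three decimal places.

1.768

The ratio satisfies 1.310 × r⁵ = 22.630, so r = (22.630 / 1.310)^(1/5).
r = 17.2748^(1/5) ≈ 1.7680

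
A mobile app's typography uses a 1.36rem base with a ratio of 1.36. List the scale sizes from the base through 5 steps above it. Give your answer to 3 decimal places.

Step 0: 1.36rem
Step 1: 1.36 × 1.36 = 1.850
Step 2: 1.36 × 1.36² = 2.515
Step 3: 1.36 × 1.36³ = 3.421
Step 4: 1.36 × 1.36⁴ = 4.653
Step 5: 1.36 × 1.36⁵ = 6.328

1.360rem, 1.850rem, 2.515rem, 3.421rem, 4.653rem, 6.328rem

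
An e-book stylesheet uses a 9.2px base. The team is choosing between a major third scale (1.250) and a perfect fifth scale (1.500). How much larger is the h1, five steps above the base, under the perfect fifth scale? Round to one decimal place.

Major third: 9.2 × 1.250⁵ = 28.076px
Perfect fifth: 9.2 × 1.500⁵ = 69.862px
Difference: 69.862 − 28.076 = 41.786px

41.8px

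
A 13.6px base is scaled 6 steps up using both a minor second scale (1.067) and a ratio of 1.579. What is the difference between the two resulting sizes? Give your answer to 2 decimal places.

Minor second: 13.6 × 1.067⁶ = 20.0690px
At 1.579: 13.6 × 1.579⁶ = 210.7811px
Difference: 210.7811 − 20.0690 = 190.7121px

190.71px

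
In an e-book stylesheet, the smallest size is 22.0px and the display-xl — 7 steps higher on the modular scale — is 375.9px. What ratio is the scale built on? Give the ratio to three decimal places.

1.500

r⁷ = 375.9 / 22.0, so r = (375.9/22.0)^(1/7).
r = 17.0864^(1/7) ≈ 1.5000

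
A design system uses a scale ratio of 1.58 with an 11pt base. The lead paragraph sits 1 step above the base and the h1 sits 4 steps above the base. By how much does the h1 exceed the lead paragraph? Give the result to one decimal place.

Step 1: 11.0 × 1.58 = 17.380pt
Step 4: 11.0 × 1.58⁴ = 68.552pt
Difference: 68.552 − 17.380 = 51.172pt

51.2pt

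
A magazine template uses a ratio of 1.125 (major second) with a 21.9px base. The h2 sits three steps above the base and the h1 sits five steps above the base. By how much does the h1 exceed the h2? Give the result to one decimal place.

Step 3: 21.9 × 1.125³ = 31.182px
Step 5: 21.9 × 1.125⁵ = 39.465px
Difference: 39.465 − 31.182 = 8.283px

8.3px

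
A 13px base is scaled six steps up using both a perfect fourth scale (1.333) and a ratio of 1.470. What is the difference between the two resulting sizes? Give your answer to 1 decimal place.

58.2px

Perfect fourth: 13.0 × 1.333⁶ = 72.933px
At 1.470: 13.0 × 1.470⁶ = 131.174px
Difference: 131.174 − 72.933 = 58.241px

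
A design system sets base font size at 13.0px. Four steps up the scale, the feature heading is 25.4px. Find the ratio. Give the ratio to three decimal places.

1.182

The ratio satisfies 13.0 × r⁴ = 25.4, so r = (25.4 / 13.0)^(1/4).
r = 1.9538^(1/4) ≈ 1.1823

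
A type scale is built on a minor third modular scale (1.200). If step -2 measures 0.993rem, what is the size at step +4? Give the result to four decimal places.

2.9651rem

The gap is 4 − (-2) = 6 steps, so the factor is 1.200^6.
0.993 × 1.200⁶ = 0.993 × 2.98598 ≈ 2.9651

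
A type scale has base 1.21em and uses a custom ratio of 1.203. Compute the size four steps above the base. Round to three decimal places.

Every step multiplies by the scale ratio.
1.21 × 1.203⁴ = 1.21 × 2.09441 ≈ 2.534

2.534em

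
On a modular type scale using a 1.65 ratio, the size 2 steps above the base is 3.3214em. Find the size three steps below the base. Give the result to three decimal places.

0.272em

3.3214 ÷ 1.65⁵ = 3.3214 ÷ 12.22981 ≈ 0.272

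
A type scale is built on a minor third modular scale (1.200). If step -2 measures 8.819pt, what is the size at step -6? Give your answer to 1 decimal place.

4.3pt

8.819 ÷ 1.200⁴ = 8.819 ÷ 2.07360 ≈ 4.253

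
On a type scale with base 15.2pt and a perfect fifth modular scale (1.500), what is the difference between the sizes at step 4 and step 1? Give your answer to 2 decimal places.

Step 1: 15.2 × 1.500 = 22.8000pt
Step 4: 15.2 × 1.500⁴ = 76.9500pt
Difference: 76.9500 − 22.8000 = 54.1500pt

54.15pt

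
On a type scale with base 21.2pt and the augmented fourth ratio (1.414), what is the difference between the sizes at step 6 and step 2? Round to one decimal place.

Step 2: 21.2 × 1.414² = 42.387pt
Step 6: 21.2 × 1.414⁶ = 169.446pt
Difference: 169.446 − 42.387 = 127.059pt

127.1pt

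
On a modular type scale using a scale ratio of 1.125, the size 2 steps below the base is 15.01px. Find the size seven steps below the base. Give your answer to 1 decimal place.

8.3px

15.01 ÷ 1.125⁵ = 15.01 ÷ 1.80203 ≈ 8.329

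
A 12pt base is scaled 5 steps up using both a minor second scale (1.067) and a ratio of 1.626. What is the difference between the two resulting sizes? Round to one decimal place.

119.8pt

Minor second: 12.0 × 1.067⁵ = 16.596pt
At 1.626: 12.0 × 1.626⁵ = 136.390pt
Difference: 136.390 − 16.596 = 119.794pt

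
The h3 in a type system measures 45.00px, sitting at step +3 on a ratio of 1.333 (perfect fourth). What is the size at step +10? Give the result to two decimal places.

Moving from step +3 to step +10 is 7 steps up, so multiply by r⁷.
45.00 × 1.333⁷ = 45.00 × 7.47844 ≈ 336.530

336.53px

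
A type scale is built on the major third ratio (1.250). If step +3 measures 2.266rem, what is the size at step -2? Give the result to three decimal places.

2.266 ÷ 1.250⁵ = 2.266 ÷ 3.05176 ≈ 0.743

0.743rem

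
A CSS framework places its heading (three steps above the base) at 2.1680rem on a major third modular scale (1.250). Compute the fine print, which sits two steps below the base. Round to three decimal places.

0.710rem

Moving from step +3 to step -2 is 5 steps down, so divide by r⁵.
2.1680 ÷ 1.250⁵ = 2.1680 ÷ 3.05176 ≈ 0.710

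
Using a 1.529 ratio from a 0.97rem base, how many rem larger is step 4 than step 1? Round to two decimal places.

3.82rem

Step 1: 0.97 × 1.529 = 1.4831rem
Step 4: 0.97 × 1.529⁴ = 5.3015rem
Difference: 5.3015 − 1.4831 = 3.8184rem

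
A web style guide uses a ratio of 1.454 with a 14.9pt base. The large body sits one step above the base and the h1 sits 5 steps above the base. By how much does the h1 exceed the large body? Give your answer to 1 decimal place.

Step 1: 14.9 × 1.454 = 21.665pt
Step 5: 14.9 × 1.454⁵ = 96.830pt
Difference: 96.830 − 21.665 = 75.165pt

75.2pt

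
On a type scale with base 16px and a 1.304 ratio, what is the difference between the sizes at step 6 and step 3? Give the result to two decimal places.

43.19px

Step 3: 16.0 × 1.304³ = 35.4775px
Step 6: 16.0 × 1.304⁶ = 78.6657px
Difference: 78.6657 − 35.4775 = 43.1882px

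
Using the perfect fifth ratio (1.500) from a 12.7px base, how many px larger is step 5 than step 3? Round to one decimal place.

Step 3: 12.7 × 1.500³ = 42.862px
Step 5: 12.7 × 1.500⁵ = 96.441px
Difference: 96.441 − 42.862 = 53.579px

53.6px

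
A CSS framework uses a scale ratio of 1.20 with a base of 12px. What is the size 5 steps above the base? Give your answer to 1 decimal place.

29.9px

Each step on a modular scale multiplies by the ratio, so the size n steps from the base is base × ratioⁿ.
12.0 × 1.20⁵ = 12.0 × 2.48832 ≈ 29.86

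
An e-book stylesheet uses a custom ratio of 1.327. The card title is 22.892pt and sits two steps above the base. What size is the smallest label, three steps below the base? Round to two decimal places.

5.56pt

The gap is -3 − (2) = -5 steps, so the factor is 1.327^-5.
22.892 ÷ 1.327⁵ = 22.892 ÷ 4.11486 ≈ 5.563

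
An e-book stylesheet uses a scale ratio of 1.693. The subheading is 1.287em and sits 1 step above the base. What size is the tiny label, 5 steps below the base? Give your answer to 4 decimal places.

0.0547em

1.287 ÷ 1.693⁶ = 1.287 ÷ 23.54733 ≈ 0.0547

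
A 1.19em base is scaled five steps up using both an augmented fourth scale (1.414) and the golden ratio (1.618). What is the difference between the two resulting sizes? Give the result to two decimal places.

6.47em

Augmented fourth: 1.19 × 1.414⁵ = 6.7266em
Golden ratio: 1.19 × 1.618⁵ = 13.1959em
Difference: 13.1959 − 6.7266 = 6.4693em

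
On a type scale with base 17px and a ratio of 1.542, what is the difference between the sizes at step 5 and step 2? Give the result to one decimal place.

107.8px

Step 2: 17.0 × 1.542² = 40.422px
Step 5: 17.0 × 1.542⁵ = 148.208px
Difference: 148.208 − 40.422 = 107.786px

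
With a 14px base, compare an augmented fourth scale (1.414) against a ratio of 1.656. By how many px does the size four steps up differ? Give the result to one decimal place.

49.3px

Augmented fourth: 14.0 × 1.414⁴ = 55.966px
At 1.656: 14.0 × 1.656⁴ = 105.286px
Difference: 105.286 − 55.966 = 49.320px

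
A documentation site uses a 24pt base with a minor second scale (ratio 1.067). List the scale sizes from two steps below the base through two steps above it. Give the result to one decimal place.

Step -2: 24.0 ÷ 1.067² = 21.1
Step -1: 24.0 ÷ 1.067 = 22.5
Step 0: 24pt
Step 1: 24.0 × 1.067 = 25.6
Step 2: 24.0 × 1.067² = 27.3

21.1pt, 22.5pt, 24.0pt, 25.6pt, 27.3pt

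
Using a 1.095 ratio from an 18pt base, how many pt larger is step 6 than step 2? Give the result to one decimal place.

Step 2: 18.0 × 1.095² = 21.582pt
Step 6: 18.0 × 1.095⁶ = 31.028pt
Difference: 31.028 − 21.582 = 9.446pt

9.4pt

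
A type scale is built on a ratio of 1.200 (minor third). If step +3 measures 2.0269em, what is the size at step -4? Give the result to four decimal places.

0.5657em

Moving from step +3 to step -4 is 7 steps down, so divide by r⁷.
2.0269 ÷ 1.200⁷ = 2.0269 ÷ 3.58318 ≈ 0.5657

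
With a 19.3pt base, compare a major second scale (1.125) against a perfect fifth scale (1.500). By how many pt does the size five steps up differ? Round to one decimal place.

111.8pt

Major second: 19.3 × 1.125⁵ = 34.779pt
Perfect fifth: 19.3 × 1.500⁵ = 146.559pt
Difference: 146.559 − 34.779 = 111.780pt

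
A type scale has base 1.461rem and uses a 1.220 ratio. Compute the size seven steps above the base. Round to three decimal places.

5.877rem

A modular type scale is a geometric sequence: sizeₙ = base × rⁿ.
1.461 × 1.220⁷ = 1.461 × 4.02271 ≈ 5.877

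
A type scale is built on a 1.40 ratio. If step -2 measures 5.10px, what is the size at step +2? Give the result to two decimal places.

5.10 × 1.40⁴ = 5.10 × 3.84160 ≈ 19.592

19.59px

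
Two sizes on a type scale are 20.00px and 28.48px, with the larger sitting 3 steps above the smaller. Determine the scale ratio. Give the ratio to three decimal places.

The ratio satisfies 20.00 × r³ = 28.48, so r = (28.48 / 20.00)^(1/3).
r = 1.4240^(1/3) ≈ 1.1250

1.125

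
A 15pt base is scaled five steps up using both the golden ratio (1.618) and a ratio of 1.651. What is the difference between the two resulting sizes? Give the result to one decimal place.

Golden ratio: 15.0 × 1.618⁵ = 166.335pt
At 1.651: 15.0 × 1.651⁵ = 184.004pt
Difference: 184.004 − 166.335 = 17.669pt

17.7pt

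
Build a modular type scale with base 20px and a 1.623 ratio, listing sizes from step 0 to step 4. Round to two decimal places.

Step 0: 20px
Step 1: 20.0 × 1.623 = 32.46
Step 2: 20.0 × 1.623² = 52.68
Step 3: 20.0 × 1.623³ = 85.50
Step 4: 20.0 × 1.623⁴ = 138.77

20.00px, 32.46px, 52.68px, 85.50px, 138.77px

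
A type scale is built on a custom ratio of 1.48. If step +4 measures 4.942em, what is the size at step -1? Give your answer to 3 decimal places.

4.942 ÷ 1.48⁵ = 4.942 ÷ 7.10082 ≈ 0.696

0.696em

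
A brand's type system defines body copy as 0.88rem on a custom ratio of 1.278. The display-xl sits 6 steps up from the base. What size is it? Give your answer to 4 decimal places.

0.88 × 1.278⁶ = 0.88 × 4.35698 ≈ 3.8341

3.8341rem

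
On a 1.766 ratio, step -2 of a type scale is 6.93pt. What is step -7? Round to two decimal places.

The gap is -7 − (-2) = -5 steps, so the factor is 1.766^-5.
6.93 ÷ 1.766⁵ = 6.93 ÷ 17.17724 ≈ 0.403

0.40pt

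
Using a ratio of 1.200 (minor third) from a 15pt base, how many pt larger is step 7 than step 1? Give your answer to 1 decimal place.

35.7pt

Step 1: 15.0 × 1.200 = 18.000pt
Step 7: 15.0 × 1.200⁷ = 53.748pt
Difference: 53.748 − 18.000 = 35.748pt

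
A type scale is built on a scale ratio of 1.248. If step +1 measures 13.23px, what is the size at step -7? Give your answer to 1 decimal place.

The gap is -7 − (1) = -8 steps, so the factor is 1.248^-8.
13.23 ÷ 1.248⁸ = 13.23 ÷ 5.88460 ≈ 2.248

2.2px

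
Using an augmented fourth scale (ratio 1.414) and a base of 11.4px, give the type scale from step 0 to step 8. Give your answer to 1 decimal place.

Step 0: 11.4px
Step 1: 11.4 × 1.414 = 16.1
Step 2: 11.4 × 1.414² = 22.8
Step 3: 11.4 × 1.414³ = 32.2
Step 4: 11.4 × 1.414⁴ = 45.6
Step 5: 11.4 × 1.414⁵ = 64.4
Step 6: 11.4 × 1.414⁶ = 91.1
Step 7: 11.4 × 1.414⁷ = 128.8
Step 8: 11.4 × 1.414⁸ = 182.2

11.4px, 16.1px, 22.8px, 32.2px, 45.6px, 64.4px, 91.1px, 128.8px, 182.2px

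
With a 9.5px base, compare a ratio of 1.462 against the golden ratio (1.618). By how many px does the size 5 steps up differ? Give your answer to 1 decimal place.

At 1.462: 9.5 × 1.462⁵ = 63.454px
Golden ratio: 9.5 × 1.618⁵ = 105.346px
Difference: 105.346 − 63.454 = 41.892px

41.9px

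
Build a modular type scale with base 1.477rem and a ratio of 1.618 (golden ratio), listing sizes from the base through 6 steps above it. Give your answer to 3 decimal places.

1.477rem, 2.390rem, 3.867rem, 6.256rem, 10.123rem, 16.378rem, 26.500rem

Step 0: 1.477rem
Step 1: 1.477 × 1.618 = 2.390
Step 2: 1.477 × 1.618² = 3.867
Step 3: 1.477 × 1.618³ = 6.256
Step 4: 1.477 × 1.618⁴ = 10.123
Step 5: 1.477 × 1.618⁵ = 16.378
Step 6: 1.477 × 1.618⁶ = 26.500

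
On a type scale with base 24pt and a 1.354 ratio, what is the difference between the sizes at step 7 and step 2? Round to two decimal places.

156.24pt

Step 2: 24.0 × 1.354² = 43.9996pt
Step 7: 24.0 × 1.354⁷ = 200.2359pt
Difference: 200.2359 − 43.9996 = 156.2363pt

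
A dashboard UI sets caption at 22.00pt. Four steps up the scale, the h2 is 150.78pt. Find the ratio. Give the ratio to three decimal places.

1.618

The ratio satisfies 22.00 × r⁴ = 150.78, so r = (150.78 / 22.00)^(1/4).
r = 6.8536^(1/4) ≈ 1.6180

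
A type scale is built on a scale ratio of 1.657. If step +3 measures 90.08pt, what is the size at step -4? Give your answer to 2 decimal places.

90.08 ÷ 1.657⁷ = 90.08 ÷ 34.29711 ≈ 2.626

2.63pt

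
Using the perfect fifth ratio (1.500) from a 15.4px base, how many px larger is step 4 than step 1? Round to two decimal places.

54.86px

Step 1: 15.4 × 1.500 = 23.1000px
Step 4: 15.4 × 1.500⁴ = 77.9625px
Difference: 77.9625 − 23.1000 = 54.8625px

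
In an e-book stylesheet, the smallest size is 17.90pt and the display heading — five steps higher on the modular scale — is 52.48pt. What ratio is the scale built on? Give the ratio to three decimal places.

The ratio satisfies 17.90 × r⁵ = 52.48, so r = (52.48 / 17.90)^(1/5).
r = 2.9318^(1/5) ≈ 1.2400

1.240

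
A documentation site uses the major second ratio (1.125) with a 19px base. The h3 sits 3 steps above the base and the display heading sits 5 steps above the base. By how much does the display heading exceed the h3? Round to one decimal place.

Step 3: 19.0 × 1.125³ = 27.053px
Step 5: 19.0 × 1.125⁵ = 34.239px
Difference: 34.239 − 27.053 = 7.186px

7.2px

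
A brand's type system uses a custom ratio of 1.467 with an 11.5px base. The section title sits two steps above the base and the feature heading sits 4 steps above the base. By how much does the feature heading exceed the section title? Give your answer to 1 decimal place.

Step 2: 11.5 × 1.467² = 24.749px
Step 4: 11.5 × 1.467⁴ = 53.262px
Difference: 53.262 − 24.749 = 28.513px

28.5px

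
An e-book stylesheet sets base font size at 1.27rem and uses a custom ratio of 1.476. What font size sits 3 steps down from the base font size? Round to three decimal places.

0.395rem

Each step on a modular scale multiplies by the ratio, so the size n steps from the base is base × ratioⁿ.
1.27 ÷ 1.476³ = 1.27 ÷ 3.21558 ≈ 0.395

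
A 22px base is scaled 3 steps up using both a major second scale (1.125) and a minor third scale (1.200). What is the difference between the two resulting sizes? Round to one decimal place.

6.7px

Major second: 22.0 × 1.125³ = 31.324px
Minor third: 22.0 × 1.200³ = 38.016px
Difference: 38.016 − 31.324 = 6.692px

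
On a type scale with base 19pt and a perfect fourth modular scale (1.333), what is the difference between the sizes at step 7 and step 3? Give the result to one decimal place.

Step 3: 19.0 × 1.333³ = 45.003pt
Step 7: 19.0 × 1.333⁷ = 142.090pt
Difference: 142.090 − 45.003 = 97.087pt

97.1pt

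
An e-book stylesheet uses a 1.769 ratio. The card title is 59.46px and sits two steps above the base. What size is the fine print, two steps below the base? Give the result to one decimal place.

59.46 ÷ 1.769⁴ = 59.46 ÷ 9.79290 ≈ 6.072

6.1px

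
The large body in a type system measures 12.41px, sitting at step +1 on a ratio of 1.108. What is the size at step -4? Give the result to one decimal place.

7.4px

12.41 ÷ 1.108⁵ = 12.41 ÷ 1.66993 ≈ 7.431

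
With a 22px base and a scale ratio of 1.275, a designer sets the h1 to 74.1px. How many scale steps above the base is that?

5

1.275ⁿ = 74.1 / 22 = 3.3682
n = ln(3.3682) / ln(1.275) = 1.2144 / 0.2429 ≈ 5.00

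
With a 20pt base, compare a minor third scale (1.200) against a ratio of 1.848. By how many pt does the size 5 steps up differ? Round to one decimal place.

381.3pt

Minor third: 20.0 × 1.200⁵ = 49.766pt
At 1.848: 20.0 × 1.848⁵ = 431.062pt
Difference: 431.062 − 49.766 = 381.296pt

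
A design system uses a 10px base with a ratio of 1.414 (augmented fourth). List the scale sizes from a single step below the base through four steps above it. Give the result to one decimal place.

Step -1: 10.0 ÷ 1.414 = 7.1
Step 0: 10px
Step 1: 10.0 × 1.414 = 14.1
Step 2: 10.0 × 1.414² = 20.0
Step 3: 10.0 × 1.414³ = 28.3
Step 4: 10.0 × 1.414⁴ = 40.0

7.1px, 10.0px, 14.1px, 20.0px, 28.3px, 40.0px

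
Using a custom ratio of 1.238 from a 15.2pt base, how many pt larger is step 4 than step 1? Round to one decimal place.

Step 1: 15.2 × 1.238 = 18.818pt
Step 4: 15.2 × 1.238⁴ = 35.705pt
Difference: 35.705 − 18.818 = 16.887pt

16.9pt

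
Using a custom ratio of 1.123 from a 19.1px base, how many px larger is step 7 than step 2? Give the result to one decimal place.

Step 2: 19.1 × 1.123² = 24.088px
Step 7: 19.1 × 1.123⁷ = 43.022px
Difference: 43.022 − 24.088 = 18.934px

18.9px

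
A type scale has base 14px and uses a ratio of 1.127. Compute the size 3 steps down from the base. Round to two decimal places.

9.78px

14.0 ÷ 1.127³ = 14.0 ÷ 1.43144 ≈ 9.78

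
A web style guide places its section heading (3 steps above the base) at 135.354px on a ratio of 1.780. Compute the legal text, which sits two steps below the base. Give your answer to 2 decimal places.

7.57px

The gap is -2 − (3) = -5 steps, so the factor is 1.780^-5.
135.354 ÷ 1.780⁵ = 135.354 ÷ 17.86899 ≈ 7.575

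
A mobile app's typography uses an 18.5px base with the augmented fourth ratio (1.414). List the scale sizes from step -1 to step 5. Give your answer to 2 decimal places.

Step -1: 18.5 ÷ 1.414 = 13.08
Step 0: 18.5px
Step 1: 18.5 × 1.414 = 26.16
Step 2: 18.5 × 1.414² = 36.99
Step 3: 18.5 × 1.414³ = 52.30
Step 4: 18.5 × 1.414⁴ = 73.96
Step 5: 18.5 × 1.414⁵ = 104.57

13.08px, 18.50px, 26.16px, 36.99px, 52.30px, 73.96px, 104.57px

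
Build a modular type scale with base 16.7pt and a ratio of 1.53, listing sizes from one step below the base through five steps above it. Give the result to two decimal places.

10.92pt, 16.70pt, 25.55pt, 39.09pt, 59.81pt, 91.51pt, 140.01pt

Step -1: 16.7 ÷ 1.53 = 10.92
Step 0: 16.7pt
Step 1: 16.7 × 1.53 = 25.55
Step 2: 16.7 × 1.53² = 39.09
Step 3: 16.7 × 1.53³ = 59.81
Step 4: 16.7 × 1.53⁴ = 91.51
Step 5: 16.7 × 1.53⁵ = 140.01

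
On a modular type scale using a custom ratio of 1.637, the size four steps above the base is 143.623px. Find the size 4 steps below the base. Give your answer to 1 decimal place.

143.623 ÷ 1.637⁸ = 143.623 ÷ 51.56909 ≈ 2.785

2.8px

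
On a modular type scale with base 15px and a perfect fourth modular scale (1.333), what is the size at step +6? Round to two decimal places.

15.0 × 1.333⁶ = 15.0 × 5.61023 ≈ 84.15

84.15px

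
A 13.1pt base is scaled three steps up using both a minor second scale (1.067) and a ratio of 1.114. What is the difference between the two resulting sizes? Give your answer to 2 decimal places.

Minor second: 13.1 × 1.067³ = 15.9135pt
At 1.114: 13.1 × 1.114³ = 18.1104pt
Difference: 18.1104 − 15.9135 = 2.1969pt

2.20pt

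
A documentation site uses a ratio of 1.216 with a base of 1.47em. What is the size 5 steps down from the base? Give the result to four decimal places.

0.5529em

A modular type scale is a geometric sequence: sizeₙ = base × rⁿ.
1.47 ÷ 1.216⁵ = 1.47 ÷ 2.65869 ≈ 0.5529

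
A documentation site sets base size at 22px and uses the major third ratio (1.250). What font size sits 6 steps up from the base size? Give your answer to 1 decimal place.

22.0 × 1.250⁶ = 22.0 × 3.81470 ≈ 83.92

83.9px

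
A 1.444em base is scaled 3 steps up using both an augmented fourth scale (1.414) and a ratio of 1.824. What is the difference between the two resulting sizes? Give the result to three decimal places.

Augmented fourth: 1.444 × 1.414³ = 4.08240em
At 1.824: 1.444 × 1.824³ = 8.76278em
Difference: 8.76278 − 4.08240 = 4.68038em

4.680em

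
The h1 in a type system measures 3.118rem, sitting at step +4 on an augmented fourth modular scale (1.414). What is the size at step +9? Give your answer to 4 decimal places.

17.6248rem

3.118 × 1.414⁵ = 3.118 × 5.65258 ≈ 17.6248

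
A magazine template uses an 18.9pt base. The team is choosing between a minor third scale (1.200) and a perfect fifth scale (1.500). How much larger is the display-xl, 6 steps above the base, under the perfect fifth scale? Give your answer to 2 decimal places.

Minor third: 18.9 × 1.200⁶ = 56.4351pt
Perfect fifth: 18.9 × 1.500⁶ = 215.2828pt
Difference: 215.2828 − 56.4351 = 158.8477pt

158.85pt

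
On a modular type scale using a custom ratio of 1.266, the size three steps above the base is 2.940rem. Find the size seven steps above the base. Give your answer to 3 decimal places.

7.552rem

2.940 × 1.266⁴ = 2.940 × 2.56883 ≈ 7.552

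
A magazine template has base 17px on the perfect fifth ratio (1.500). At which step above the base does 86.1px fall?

4

1.500ⁿ = 86.1 / 17 = 5.0647
n = ln(5.0647) / ln(1.500) = 1.6223 / 0.4055 ≈ 4.00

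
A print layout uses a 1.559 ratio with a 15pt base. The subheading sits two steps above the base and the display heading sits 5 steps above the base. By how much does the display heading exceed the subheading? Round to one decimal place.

Step 2: 15.0 × 1.559² = 36.457pt
Step 5: 15.0 × 1.559⁵ = 138.141pt
Difference: 138.141 − 36.457 = 101.684pt

101.7pt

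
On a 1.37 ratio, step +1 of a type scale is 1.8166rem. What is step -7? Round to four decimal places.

Moving from step +1 to step -7 is 8 steps down, so divide by r⁸.
1.8166 ÷ 1.37⁸ = 1.8166 ÷ 12.40979 ≈ 0.1464

0.1464rem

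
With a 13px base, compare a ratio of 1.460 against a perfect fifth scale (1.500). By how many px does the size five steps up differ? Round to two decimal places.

12.48px

At 1.460: 13.0 × 1.460⁵ = 86.2398px
Perfect fifth: 13.0 × 1.500⁵ = 98.7188px
Difference: 98.7188 − 86.2398 = 12.4790px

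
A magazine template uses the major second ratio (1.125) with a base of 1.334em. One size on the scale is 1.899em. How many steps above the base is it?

3

1.125ⁿ = 1.899 / 1.334 = 1.4235
n = ln(1.4235) / ln(1.125) = 0.3531 / 0.1178 ≈ 3.00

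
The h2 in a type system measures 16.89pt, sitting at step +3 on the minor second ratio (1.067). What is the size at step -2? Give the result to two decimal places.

Moving from step +3 to step -2 is 5 steps down, so divide by r⁵.
16.89 ÷ 1.067⁵ = 16.89 ÷ 1.38300 ≈ 12.213

12.21pt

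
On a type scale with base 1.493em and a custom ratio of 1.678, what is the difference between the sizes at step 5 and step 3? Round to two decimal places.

12.81em

Step 3: 1.493 × 1.678³ = 7.0540em
Step 5: 1.493 × 1.678⁵ = 19.8618em
Difference: 19.8618 − 7.0540 = 12.8078em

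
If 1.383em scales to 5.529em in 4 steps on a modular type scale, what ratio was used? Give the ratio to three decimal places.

1.414

r⁴ = 5.529 / 1.383, so r = (5.529/1.383)^(1/4).
r = 3.9978^(1/4) ≈ 1.4140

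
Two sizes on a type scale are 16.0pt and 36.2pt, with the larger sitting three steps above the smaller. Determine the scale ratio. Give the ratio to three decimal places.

The ratio satisfies 16.0 × r³ = 36.2, so r = (36.2 / 16.0)^(1/3).
r = 2.2625^(1/3) ≈ 1.3128

1.313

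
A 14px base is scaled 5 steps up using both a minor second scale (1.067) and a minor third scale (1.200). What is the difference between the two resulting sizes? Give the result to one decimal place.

Minor second: 14.0 × 1.067⁵ = 19.362px
Minor third: 14.0 × 1.200⁵ = 34.836px
Difference: 34.836 − 19.362 = 15.474px

15.5px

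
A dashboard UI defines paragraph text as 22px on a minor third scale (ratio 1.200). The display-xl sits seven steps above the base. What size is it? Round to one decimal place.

78.8px

22.0 × 1.200⁷ = 22.0 × 3.58318 ≈ 78.83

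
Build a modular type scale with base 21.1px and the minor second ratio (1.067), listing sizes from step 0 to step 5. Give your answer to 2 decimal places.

21.10px, 22.51px, 24.02px, 25.63px, 27.35px, 29.18px

Step 0: 21.1px
Step 1: 21.1 × 1.067 = 22.51
Step 2: 21.1 × 1.067² = 24.02
Step 3: 21.1 × 1.067³ = 25.63
Step 4: 21.1 × 1.067⁴ = 27.35
Step 5: 21.1 × 1.067⁵ = 29.18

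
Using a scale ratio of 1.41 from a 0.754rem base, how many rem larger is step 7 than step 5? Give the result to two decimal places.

Step 5: 0.754 × 1.41⁵ = 4.2021rem
Step 7: 0.754 × 1.41⁷ = 8.3542rem
Difference: 8.3542 − 4.2021 = 4.1521rem

4.15rem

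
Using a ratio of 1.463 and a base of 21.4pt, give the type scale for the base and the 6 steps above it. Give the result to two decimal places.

21.40pt, 31.31pt, 45.80pt, 67.01pt, 98.04pt, 143.43pt, 209.84pt

Step 0: 21.4pt
Step 1: 21.4 × 1.463 = 31.31
Step 2: 21.4 × 1.463² = 45.80
Step 3: 21.4 × 1.463³ = 67.01
Step 4: 21.4 × 1.463⁴ = 98.04
Step 5: 21.4 × 1.463⁵ = 143.43
Step 6: 21.4 × 1.463⁶ = 209.84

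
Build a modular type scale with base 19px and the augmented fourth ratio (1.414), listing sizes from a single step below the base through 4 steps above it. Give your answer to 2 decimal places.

13.44px, 19.00px, 26.87px, 37.99px, 53.72px, 75.95px

Step -1: 19.0 ÷ 1.414 = 13.44
Step 0: 19px
Step 1: 19.0 × 1.414 = 26.87
Step 2: 19.0 × 1.414² = 37.99
Step 3: 19.0 × 1.414³ = 53.72
Step 4: 19.0 × 1.414⁴ = 75.95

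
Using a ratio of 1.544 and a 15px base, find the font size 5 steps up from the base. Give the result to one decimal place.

131.6px

15.0 × 1.544⁵ = 15.0 × 8.77478 ≈ 131.62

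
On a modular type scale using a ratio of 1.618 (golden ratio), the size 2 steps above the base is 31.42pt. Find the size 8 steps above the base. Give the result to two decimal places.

563.74pt

Moving from step +2 to step +8 is 6 steps up, so multiply by r⁶.
31.42 × 1.618⁶ = 31.42 × 17.94201 ≈ 563.738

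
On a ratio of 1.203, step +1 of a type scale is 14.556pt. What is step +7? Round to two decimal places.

14.556 × 1.203⁶ = 14.556 × 3.03105 ≈ 44.120

44.12pt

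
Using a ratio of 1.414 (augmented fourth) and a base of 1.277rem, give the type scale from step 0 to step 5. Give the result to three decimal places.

1.277rem, 1.806rem, 2.553rem, 3.610rem, 5.105rem, 7.218rem

Step 0: 1.277rem
Step 1: 1.277 × 1.414 = 1.806
Step 2: 1.277 × 1.414² = 2.553
Step 3: 1.277 × 1.414³ = 3.610
Step 4: 1.277 × 1.414⁴ = 5.105
Step 5: 1.277 × 1.414⁵ = 7.218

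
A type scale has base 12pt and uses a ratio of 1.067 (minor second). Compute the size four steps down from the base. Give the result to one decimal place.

Every step multiplies by the scale ratio.
12.0 ÷ 1.067⁴ = 12.0 ÷ 1.29616 ≈ 9.26

9.3pt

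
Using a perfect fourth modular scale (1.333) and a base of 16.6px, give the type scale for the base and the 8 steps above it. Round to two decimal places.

16.60px, 22.13px, 29.50px, 39.32px, 52.41px, 69.86px, 93.13px, 124.14px, 165.48px

Step 0: 16.6px
Step 1: 16.6 × 1.333 = 22.13
Step 2: 16.6 × 1.333² = 29.50
Step 3: 16.6 × 1.333³ = 39.32
Step 4: 16.6 × 1.333⁴ = 52.41
Step 5: 16.6 × 1.333⁵ = 69.86
Step 6: 16.6 × 1.333⁶ = 93.13
Step 7: 16.6 × 1.333⁷ = 124.14
Step 8: 16.6 × 1.333⁸ = 165.48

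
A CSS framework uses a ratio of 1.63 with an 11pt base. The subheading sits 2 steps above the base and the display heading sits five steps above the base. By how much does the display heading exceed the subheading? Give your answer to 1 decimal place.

Step 2: 11.0 × 1.63² = 29.226pt
Step 5: 11.0 × 1.63⁵ = 126.570pt
Difference: 126.570 − 29.226 = 97.344pt

97.3pt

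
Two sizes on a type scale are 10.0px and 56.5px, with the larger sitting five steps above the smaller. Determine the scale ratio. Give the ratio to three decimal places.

1.414

The ratio satisfies 10.0 × r⁵ = 56.5, so r = (56.5 / 10.0)^(1/5).
r = 5.6500^(1/5) ≈ 1.4139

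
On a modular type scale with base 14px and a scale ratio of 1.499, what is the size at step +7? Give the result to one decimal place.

238.1px

14.0 × 1.499⁷ = 14.0 × 17.00636 ≈ 238.09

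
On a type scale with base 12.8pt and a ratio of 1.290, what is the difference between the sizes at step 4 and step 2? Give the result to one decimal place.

Step 2: 12.8 × 1.290² = 21.300pt
Step 4: 12.8 × 1.290⁴ = 35.446pt
Difference: 35.446 − 21.300 = 14.146pt

14.1pt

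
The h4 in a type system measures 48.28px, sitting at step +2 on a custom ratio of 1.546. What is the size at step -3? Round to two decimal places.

48.28 ÷ 1.546⁵ = 48.28 ÷ 8.83176 ≈ 5.467

5.47px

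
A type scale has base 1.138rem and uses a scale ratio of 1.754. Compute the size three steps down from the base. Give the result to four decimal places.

0.2109rem

Each step on a modular scale multiplies by the ratio, so the size n steps from the base is base × ratioⁿ.
1.138 ÷ 1.754³ = 1.138 ÷ 5.39621 ≈ 0.2109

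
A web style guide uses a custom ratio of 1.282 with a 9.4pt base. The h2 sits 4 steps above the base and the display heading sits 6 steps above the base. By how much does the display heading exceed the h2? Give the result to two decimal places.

Step 4: 9.4 × 1.282⁴ = 25.3910pt
Step 6: 9.4 × 1.282⁶ = 41.7307pt
Difference: 41.7307 − 25.3910 = 16.3397pt

16.34pt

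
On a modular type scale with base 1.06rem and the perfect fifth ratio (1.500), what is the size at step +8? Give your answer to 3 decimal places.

Every step multiplies by the scale ratio.
1.06 × 1.500⁸ = 1.06 × 25.62891 ≈ 27.167

27.167rem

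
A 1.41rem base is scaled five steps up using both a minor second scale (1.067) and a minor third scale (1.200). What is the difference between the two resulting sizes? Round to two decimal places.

1.56rem

Minor second: 1.41 × 1.067⁵ = 1.9500rem
Minor third: 1.41 × 1.200⁵ = 3.5085rem
Difference: 3.5085 − 1.9500 = 1.5585rem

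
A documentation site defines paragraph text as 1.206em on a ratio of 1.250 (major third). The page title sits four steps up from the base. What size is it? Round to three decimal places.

2.944em

Every step multiplies by the scale ratio.
1.206 × 1.250⁴ = 1.206 × 2.44141 ≈ 2.944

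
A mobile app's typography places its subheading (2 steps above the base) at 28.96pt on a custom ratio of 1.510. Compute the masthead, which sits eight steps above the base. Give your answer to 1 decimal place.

343.3pt

28.96 × 1.510⁶ = 28.96 × 11.85391 ≈ 343.289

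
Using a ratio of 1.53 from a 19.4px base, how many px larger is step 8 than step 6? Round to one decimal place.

333.7px

Step 6: 19.4 × 1.53⁶ = 248.857px
Step 8: 19.4 × 1.53⁸ = 582.550px
Difference: 582.550 − 248.857 = 333.693px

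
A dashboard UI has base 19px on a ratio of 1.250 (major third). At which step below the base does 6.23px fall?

5

1.250ⁿ = 19 / 6.23 = 3.0498
n = ln(3.0498) / ln(1.250) = 1.1151 / 0.2231 ≈ 5.00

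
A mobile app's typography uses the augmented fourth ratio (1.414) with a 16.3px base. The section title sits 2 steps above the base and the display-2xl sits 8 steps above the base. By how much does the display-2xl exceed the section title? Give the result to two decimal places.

Step 2: 16.3 × 1.414² = 32.5902px
Step 8: 16.3 × 1.414⁸ = 260.4851px
Difference: 260.4851 − 32.5902 = 227.8949px

227.89px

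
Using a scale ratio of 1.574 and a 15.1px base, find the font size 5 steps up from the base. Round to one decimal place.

145.9px

15.1 × 1.574⁵ = 15.1 × 9.66103 ≈ 145.88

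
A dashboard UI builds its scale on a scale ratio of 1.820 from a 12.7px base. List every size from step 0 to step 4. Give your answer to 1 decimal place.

12.7px, 23.1px, 42.1px, 76.6px, 139.3px

Step 0: 12.7px
Step 1: 12.7 × 1.820 = 23.1
Step 2: 12.7 × 1.820² = 42.1
Step 3: 12.7 × 1.820³ = 76.6
Step 4: 12.7 × 1.820⁴ = 139.3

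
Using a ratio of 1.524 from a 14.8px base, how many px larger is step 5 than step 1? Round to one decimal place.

99.1px

Step 1: 14.8 × 1.524 = 22.555px
Step 5: 14.8 × 1.524⁵ = 121.671px
Difference: 121.671 − 22.555 = 99.116px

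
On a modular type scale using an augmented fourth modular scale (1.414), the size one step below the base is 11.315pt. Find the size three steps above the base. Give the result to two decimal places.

45.23pt

11.315 × 1.414⁴ = 11.315 × 3.99758 ≈ 45.233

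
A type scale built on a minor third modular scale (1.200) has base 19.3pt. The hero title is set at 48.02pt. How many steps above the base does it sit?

1.200ⁿ = 48.02 / 19.3 = 2.4881
n = ln(2.4881) / ln(1.200) = 0.9115 / 0.1823 ≈ 5.00

5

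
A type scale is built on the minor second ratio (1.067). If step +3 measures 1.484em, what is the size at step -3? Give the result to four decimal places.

1.0057em

1.484 ÷ 1.067⁶ = 1.484 ÷ 1.47566 ≈ 1.0057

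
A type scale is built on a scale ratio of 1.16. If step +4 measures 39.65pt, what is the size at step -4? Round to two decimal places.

39.65 ÷ 1.16⁸ = 39.65 ÷ 3.27841 ≈ 12.094

12.09pt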